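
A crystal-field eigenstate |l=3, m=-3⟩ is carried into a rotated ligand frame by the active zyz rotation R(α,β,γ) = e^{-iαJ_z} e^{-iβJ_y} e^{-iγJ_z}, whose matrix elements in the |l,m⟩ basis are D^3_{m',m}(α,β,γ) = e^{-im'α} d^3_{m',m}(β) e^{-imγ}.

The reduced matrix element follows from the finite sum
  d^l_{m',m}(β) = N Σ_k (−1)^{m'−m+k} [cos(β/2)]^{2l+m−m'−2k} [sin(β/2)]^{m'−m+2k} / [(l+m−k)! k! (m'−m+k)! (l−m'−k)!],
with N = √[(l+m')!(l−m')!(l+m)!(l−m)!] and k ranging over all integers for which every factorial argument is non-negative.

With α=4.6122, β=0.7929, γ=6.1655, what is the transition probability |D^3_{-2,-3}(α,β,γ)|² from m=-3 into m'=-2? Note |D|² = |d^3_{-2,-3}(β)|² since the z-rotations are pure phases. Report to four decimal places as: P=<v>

P=0.3990

Split into d^3_{-2,-3}(β=0.7929) × two z-phases.
With c≡cos(β/2)=0.922438 and s≡sin(β/2)=0.386146, N=[1·120·1·720]^{1/2}=293.938769
Admissible k: 0..0 (factorial args all ≥0)
  k=0: (−1)^1·293.9388/(120)·0.9224^5·0.3861^1 = -0.631702
d^3_{-2,-3}(0.7929) = -0.631702
|D^3_{-2,-3}|² = |d^3_{-2,-3}(β)|² = (-0.631702)² = 0.399048 (the z-rotation phases have unit modulus)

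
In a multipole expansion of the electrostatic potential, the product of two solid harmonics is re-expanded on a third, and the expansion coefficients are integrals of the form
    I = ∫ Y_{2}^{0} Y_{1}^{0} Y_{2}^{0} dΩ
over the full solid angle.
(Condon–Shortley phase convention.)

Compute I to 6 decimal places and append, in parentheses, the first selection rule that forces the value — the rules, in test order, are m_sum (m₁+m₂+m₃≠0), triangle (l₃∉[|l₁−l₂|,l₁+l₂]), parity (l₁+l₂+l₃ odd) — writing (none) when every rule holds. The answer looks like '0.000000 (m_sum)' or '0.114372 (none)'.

L=5 odd ⇒ parity kills the (l;000) factor ⇒ I = 0

0.000000 (parity)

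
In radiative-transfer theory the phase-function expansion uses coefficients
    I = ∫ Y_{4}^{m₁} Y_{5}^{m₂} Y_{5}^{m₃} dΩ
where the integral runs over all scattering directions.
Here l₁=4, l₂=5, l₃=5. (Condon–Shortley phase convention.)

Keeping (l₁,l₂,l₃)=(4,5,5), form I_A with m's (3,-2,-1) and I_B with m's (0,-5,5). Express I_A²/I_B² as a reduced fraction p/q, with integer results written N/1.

5/36

l's match ⇒ only the (l;m) 3-j factors differ between A and B.
A: triangle coeff Δ(4,5,5) = 1/3153150; Σ_t [0,1]: t=0:+1/5184 t=1:−1/6912 = 1/20736; (3j)²=5/2574 [(4 5 5; 3 -2 -1)], sign=+1
B: triangle coeff Δ(4,5,5) = 1/3153150; Σ_t [0,0]: t=0:+1/414720 = 1/414720; (3j)²=2/143 [(4 5 5; 0 -5 5)], sign=+1
I_A²/I_B² = (5/2574)/(2/143) = 5/36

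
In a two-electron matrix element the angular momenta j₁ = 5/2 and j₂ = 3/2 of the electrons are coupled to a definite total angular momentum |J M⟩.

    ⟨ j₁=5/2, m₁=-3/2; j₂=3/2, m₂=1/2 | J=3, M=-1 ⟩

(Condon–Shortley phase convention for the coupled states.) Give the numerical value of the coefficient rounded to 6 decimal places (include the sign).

√[7·1!4!2!/8! · 1!4!2!1!2!4!] = √(96/5)
  +(−1)^0/∏(0,1,4,2,0,0)! = 1/48  (running 1/48)
  +(−1)^1/∏(1,0,3,1,1,1)! = -1/6  (running -7/48)
⟨..|..⟩ = √(96/5)·(-7/48) = -0.639010

-0.639010  (= −√(49/120))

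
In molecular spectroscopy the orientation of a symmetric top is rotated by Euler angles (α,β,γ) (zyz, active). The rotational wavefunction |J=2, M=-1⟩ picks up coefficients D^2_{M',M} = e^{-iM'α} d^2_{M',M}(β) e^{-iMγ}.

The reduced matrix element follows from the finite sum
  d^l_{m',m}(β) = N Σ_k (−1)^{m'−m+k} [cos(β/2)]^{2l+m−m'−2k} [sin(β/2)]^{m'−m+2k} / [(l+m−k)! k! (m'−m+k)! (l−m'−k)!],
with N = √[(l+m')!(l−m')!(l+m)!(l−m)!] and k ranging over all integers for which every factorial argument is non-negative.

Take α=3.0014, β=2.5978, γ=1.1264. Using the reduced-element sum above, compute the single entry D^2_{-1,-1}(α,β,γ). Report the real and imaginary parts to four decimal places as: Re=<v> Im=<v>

Re=0.1079 Im=0.1631

D^2_{-1,-1}(3.0014,2.5978,1.1264) = e^{-i·-1·3.0014}·d^2_{-1,-1}(2.5978)·e^{-i·-1·1.1264}. Compute d first:
Half-angle: c=0.268559, s=0.963263. N=√(1·6·1·6)=6.000000
k: max(0,(-1)−(-1))=0 … min(2+(-1),2−(-1))=1
  k=0: (−1)^0·6.0000/(6)·0.2686^4·0.9633^0 = +0.005202
  k=1: (−1)^1·6.0000/(2)·0.2686^2·0.9633^2 = -0.200766
d^2_{-1,-1}(2.5978) = +0.005202 -0.200766 = -0.195564
D = (-0.990189+0.139734i)·(-0.195564)·(+0.429913+0.902870i) = +0.107923+0.163088i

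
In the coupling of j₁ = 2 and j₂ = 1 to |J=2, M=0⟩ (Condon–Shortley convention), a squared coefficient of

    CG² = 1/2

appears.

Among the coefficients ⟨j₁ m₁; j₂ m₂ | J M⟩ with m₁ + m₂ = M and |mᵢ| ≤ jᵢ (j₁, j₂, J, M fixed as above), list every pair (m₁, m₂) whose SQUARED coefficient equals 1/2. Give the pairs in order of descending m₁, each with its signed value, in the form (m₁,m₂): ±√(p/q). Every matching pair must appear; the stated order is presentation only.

(1,-1): +√(1/2); (-1,1): −√(1/2)

Admissible pairs with m₁+m₂ = M = 0: (-1,1), (0,0), (1,-1)
  (m₁,m₂)=(1,-1): CG² = 1/2, CG = +√(1/2)   ← matches the target
  (m₁,m₂)=(0,0): CG² = 0/1, CG = 0
  (m₁,m₂)=(-1,1): CG² = 1/2, CG = −√(1/2)   ← matches the target
Pairs with CG² = 1/2: (1,-1): +√(1/2); (-1,1): −√(1/2)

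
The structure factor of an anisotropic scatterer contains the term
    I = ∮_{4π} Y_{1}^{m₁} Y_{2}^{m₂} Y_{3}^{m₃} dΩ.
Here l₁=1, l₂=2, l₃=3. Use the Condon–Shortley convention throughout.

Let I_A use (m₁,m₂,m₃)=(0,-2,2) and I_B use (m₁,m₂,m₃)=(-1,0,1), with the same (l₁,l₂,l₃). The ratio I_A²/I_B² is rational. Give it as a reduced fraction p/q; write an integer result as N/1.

5/6

l's match ⇒ only the (l;m) 3-j factors differ between A and B.
A: triangle coeff Δ(1,2,3) = 1/105; Σ_t [0,0]: t=0:+1/24 = 1/24; (3j)²=1/21 [(1 2 3; 0 -2 2)], sign=-1
B: triangle coeff Δ(1,2,3) = 1/105; Σ_t [0,0]: t=0:+1/8 = 1/8; (3j)²=2/35 [(1 2 3; -1 0 1)], sign=+1
I_A²/I_B² = (1/21)/(2/35) = 5/6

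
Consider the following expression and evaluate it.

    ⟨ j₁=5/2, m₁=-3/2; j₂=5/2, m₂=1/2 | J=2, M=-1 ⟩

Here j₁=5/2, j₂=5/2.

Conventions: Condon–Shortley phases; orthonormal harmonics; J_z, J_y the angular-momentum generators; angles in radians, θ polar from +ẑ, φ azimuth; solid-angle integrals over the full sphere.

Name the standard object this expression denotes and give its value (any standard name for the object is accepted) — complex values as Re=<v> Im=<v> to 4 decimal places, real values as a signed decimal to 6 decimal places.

This is a Clebsch–Gordan (vector-coupling) coefficient.
triangle: 3!*2!*2!/8! = 24/40320
(j±m)!: 1!*4!*3!*2!*1!*3! = 1728
prefactor² = (2J+1)*Δ*N² = 36/7
  k=2: +1/(2!*1!*2!*1!*0!*1!) = 1/4
  k=3: −1/(3!*0!*1!*0!*1!*2!) = -1/12
Σ = 1/6  ⇒  CG² = 36/7*(1/6)² = 1/7
CG = +√(1/7) = +0.377964

Clebsch–Gordan coefficient, +√(1/7) ≈ +0.377964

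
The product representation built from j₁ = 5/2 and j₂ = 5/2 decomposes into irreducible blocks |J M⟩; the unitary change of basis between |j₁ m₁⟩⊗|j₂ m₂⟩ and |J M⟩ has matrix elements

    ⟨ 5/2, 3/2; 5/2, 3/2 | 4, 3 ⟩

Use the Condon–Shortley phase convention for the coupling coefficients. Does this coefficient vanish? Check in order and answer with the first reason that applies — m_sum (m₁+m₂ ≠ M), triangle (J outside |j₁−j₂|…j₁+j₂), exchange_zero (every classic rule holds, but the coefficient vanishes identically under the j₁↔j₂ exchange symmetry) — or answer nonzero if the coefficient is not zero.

m-sum: m₁+m₂ = 3/2+3/2 = 3, M = 3  ✓
triangle: |j₁−j₂| = 0 ≤ J = 4 ≤ j₁+j₂ = 5  ✓
exchange: j₁=j₂ and m₁=m₂, and (−1)^(j₁+j₂−J) = (−1)^1 = −1 forces ⟨j₁m₁;j₂m₂|JM⟩ = −⟨j₂m₂;j₁m₁|JM⟩ = −⟨j₁m₁;j₂m₂|JM⟩ ⇒ the coefficient vanishes identically
Racah sum check: Σ_k collapses to 0 ⇒ CG = 0

exchange_zero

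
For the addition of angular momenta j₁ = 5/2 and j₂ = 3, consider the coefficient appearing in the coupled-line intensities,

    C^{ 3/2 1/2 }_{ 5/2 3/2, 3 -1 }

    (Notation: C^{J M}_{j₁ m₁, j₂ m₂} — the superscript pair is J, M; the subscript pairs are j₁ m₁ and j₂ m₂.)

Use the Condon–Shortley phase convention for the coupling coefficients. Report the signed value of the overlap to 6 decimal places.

-0.483046

√[4·4!1!2!/8! · 4!1!2!4!2!1!] = √(384/35)
  +(−1)^0/∏(0,4,1,2,0,0)! = 1/48  (running 1/48)
  +(−1)^1/∏(1,3,0,1,1,1)! = -1/6  (running -7/48)
⟨..|..⟩ = √(384/35)·(-7/48) = -0.483046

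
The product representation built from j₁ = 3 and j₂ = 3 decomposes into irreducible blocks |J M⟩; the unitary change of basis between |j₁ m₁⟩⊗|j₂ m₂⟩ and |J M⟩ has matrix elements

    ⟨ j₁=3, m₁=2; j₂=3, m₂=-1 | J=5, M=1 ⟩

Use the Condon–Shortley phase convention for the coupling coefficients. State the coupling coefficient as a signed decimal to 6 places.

triangle: 1!×5!×5!/12! = 14400/479001600
(j±m)!: 5!×1!×2!×4!×6!×4! = 99532800
prefactor² = (2J+1)×Δ×N² = 230400/7
  k=0: +1/(0!×1!×1!×2!×4!×3!) = 1/288
  k=1: −1/(1!×0!×0!×1!×5!×4!) = -1/2880
Σ = 1/320  ⇒  CG² = 230400/7×(1/320)² = 9/28
CG = +√(9/28) = +0.566947

+0.566947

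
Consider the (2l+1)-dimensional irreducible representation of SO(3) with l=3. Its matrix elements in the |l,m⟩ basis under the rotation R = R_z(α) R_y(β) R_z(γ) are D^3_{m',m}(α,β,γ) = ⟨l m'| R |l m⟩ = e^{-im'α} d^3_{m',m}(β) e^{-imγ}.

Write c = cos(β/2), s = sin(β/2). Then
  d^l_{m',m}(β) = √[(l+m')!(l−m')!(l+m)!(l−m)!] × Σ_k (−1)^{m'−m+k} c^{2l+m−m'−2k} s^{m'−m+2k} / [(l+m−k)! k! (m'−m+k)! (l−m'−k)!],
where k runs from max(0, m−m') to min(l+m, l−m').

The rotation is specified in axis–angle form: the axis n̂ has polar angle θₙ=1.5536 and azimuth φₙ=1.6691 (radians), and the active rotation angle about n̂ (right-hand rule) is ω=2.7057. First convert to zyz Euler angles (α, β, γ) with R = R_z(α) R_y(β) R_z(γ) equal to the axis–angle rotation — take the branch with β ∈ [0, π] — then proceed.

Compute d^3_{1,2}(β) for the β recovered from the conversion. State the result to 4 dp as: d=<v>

Axis–angle → zyz. n̂ = (sinθₙcosφₙ, sinθₙsinφₙ, cosθₙ) = (-0.098131, +0.995025, +0.017195), ω = 2.7057.
R = I cosω + sinω [n̂]ₓ + (1−cosω) n̂n̂ᵀ gives
  R = [-0.888135, -0.193415, +0.416902; -0.178895, +0.981077, +0.074053; -0.423336, -0.008813, -0.905930]
β = atan2(√(R₁₃²+R₂₃²), R₃₃) = 2.704367; α = atan2(R₂₃, R₁₃) mod 2π = 0.175793; γ = atan2(R₃₂, −R₃₁) mod 2π = 6.262371
d^3_{1,2}(β=2.7044) via the finite sum:
Half-angle: c=0.216876, s=0.976199. N=√(24·2·120·1)=75.894664
k∈{1,2} keeps every argument non-negative
  k=1: (−1)^0·75.8947/(24)·0.2169^5·0.9762^1 = +0.001481
  k=2: (−1)^1·75.8947/(12)·0.2169^3·0.9762^3 = -0.060018
d^3_{1,2}(2.7044) = +0.001481 -0.060018 = -0.058536

d=-0.0585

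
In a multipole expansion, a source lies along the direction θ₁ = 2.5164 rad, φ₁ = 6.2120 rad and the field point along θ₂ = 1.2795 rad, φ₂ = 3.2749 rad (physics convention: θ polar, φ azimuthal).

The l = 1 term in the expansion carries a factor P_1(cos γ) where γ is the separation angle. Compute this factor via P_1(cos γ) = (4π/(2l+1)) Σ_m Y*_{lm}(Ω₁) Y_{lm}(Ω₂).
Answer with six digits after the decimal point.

-0.781789

Addition theorem: P_1(cos γ) = (4π/3) Σ_m Y*_{lm}(Ω₁) Y_{lm}(Ω₂), m = −1…1:
  m=-1: (0.20169 - 0.01438j) × (-0.32800 + 0.04399j) = -0.06552 + 0.01359j  (running Σ = -0.06552 + 0.01359j)
  m=0: (-0.39618 + 0.00000j) × (0.14032 + 0.00000j) = -0.05559 + 0.00000j  (running Σ = -0.12112 + 0.01359j)
  m=1: (-0.20169 - 0.01438j) × (0.32800 + 0.04399j) = -0.06552 - 0.01359j  (running Σ = -0.18664 + 0.00000j)
Σ over m = -0.18664 + 0.00000j; ×(4π/3) → -0.78179 + 0.00000j. Real part: -0.781789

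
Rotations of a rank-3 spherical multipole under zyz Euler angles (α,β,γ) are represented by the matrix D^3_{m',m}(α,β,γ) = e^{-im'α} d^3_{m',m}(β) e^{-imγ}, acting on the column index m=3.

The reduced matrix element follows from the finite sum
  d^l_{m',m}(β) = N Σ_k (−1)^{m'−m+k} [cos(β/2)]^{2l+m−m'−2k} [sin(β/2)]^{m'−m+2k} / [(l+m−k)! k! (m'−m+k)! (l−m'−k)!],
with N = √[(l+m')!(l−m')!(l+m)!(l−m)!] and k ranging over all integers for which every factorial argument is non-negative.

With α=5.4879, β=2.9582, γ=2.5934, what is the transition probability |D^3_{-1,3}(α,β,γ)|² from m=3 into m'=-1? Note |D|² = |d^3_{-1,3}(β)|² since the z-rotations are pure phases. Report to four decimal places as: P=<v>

P=0.0010

D^3_{-1,3}(5.4879,2.9582,2.5934) = e^{-i·-1·5.4879}·d^3_{-1,3}(2.9582)·e^{-i·3·2.5934}. Compute d first:
Half-angle: c=0.091568, s=0.995799. N=√(2·24·720·1)=185.903201
The bounds max(0,m−m')=4 and min(l+m,l−m')=4 give 1 term
  k=4: (−1)^0·185.9032/(48)·0.0916^2·0.9958^4 = +0.031931
d^3_{-1,3}(2.9582) = +0.031931
|D^3_{-1,3}|² = |d^3_{-1,3}(β)|² = (+0.031931)² = 0.001020 (the z-rotation phases have unit modulus)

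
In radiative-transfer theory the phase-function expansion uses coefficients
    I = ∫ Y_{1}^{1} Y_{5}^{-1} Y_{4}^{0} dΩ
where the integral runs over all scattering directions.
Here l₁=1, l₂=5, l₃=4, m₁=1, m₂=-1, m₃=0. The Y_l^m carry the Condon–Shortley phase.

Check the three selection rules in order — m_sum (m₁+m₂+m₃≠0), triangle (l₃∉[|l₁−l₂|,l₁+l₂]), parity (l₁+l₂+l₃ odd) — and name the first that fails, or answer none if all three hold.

m₁+m₂+m₃ = 1 − 1 + 0 = 0  ✓
triangle: |1−5|=4 ≤ l₃=4 ≤ 1+5=6  ✓
parity: l₁+l₂+l₃ = 10 is even  ✓

none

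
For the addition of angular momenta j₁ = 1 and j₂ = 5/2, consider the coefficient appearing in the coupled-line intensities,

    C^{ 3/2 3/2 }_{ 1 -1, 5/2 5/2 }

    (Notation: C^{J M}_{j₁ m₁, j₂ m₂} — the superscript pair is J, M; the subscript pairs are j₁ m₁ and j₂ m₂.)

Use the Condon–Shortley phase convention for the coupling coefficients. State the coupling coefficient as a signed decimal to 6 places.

+0.816497  (= +√(2/3))

√[4·2!0!3!/6! · 0!2!5!0!3!0!] = √(96)
  +(−1)^2/∏(2,0,0,3,0,0)! = 1/12  (running 1/12)
⟨..|..⟩ = √(96)·(1/12) = +0.816497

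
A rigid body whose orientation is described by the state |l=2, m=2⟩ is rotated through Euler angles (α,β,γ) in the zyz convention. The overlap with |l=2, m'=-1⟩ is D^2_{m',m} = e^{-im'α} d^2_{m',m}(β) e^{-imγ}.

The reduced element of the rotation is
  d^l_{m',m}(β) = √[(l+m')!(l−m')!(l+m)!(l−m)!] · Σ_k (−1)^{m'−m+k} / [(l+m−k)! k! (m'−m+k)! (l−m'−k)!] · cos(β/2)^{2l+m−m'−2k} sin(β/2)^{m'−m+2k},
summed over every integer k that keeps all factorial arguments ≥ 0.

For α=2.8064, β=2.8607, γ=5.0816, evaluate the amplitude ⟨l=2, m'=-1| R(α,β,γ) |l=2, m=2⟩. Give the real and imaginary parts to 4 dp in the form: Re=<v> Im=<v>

Re=0.1296 Im=-0.2389

D^2_{-1,2}(2.8064,2.8607,5.0816) = e^{-i·-1·2.8064}·d^2_{-1,2}(2.8607)·e^{-i·2·5.0816}. Compute d first:
c=cos(2.860700/2)=0.139985, s=sin(2.860700/2)=0.990154; N=√[1·6·24·1]=12.000000
k∈{3} keeps every argument non-negative
  k=3: (−1)^0·12.0000/(6)·0.1400^1·0.9902^3 = +0.271781
d^2_{-1,2}(2.8607) = +0.271781
Attach z-rotation phases: D = e^{-i(-1)(2.8064)}·(+0.271781)·e^{-i(2)(5.0816)} = +0.129626-0.238877i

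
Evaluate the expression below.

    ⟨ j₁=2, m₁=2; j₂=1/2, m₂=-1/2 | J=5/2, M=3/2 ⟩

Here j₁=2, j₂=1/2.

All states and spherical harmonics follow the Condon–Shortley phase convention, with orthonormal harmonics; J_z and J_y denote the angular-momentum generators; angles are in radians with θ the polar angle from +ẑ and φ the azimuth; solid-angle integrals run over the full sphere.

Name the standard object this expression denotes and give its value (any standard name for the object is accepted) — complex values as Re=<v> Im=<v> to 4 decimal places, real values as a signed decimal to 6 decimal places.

Clebsch–Gordan coefficient, +√(1/5) ≈ +0.447214

This is a Clebsch–Gordan (vector-coupling) coefficient.
√[6·0!4!1!/6! · 4!0!0!1!4!1!] = √(576/5)
  +(−1)^0/∏(0,0,0,0,4,1)! = 1/24  (running 1/24)
⟨..|..⟩ = √(576/5)·(1/24) = +0.447214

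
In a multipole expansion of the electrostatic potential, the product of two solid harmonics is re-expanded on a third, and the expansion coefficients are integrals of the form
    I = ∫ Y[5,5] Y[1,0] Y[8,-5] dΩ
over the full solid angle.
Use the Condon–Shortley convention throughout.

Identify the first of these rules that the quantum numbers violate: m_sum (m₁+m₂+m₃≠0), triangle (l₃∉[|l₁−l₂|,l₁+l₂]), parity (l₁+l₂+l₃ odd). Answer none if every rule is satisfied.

Σmᵢ = 0  ✓
l₃∈[|l₁−l₂|,l₁+l₂]=[4,6] required, l₃=8 fails  ✗
Σlᵢ = 14 ⇒ even

triangle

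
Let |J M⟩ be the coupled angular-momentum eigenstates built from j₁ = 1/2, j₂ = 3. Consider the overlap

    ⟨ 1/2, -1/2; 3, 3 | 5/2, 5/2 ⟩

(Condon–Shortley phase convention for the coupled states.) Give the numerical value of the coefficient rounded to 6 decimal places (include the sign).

√[6·1!0!5!/7! · 0!1!6!0!5!0!] = √(86400/7)
  +(−1)^1/∏(1,0,0,5,0,0)! = -1/120  (running -1/120)
⟨..|..⟩ = √(86400/7)·(-1/120) = -0.925820

-0.925820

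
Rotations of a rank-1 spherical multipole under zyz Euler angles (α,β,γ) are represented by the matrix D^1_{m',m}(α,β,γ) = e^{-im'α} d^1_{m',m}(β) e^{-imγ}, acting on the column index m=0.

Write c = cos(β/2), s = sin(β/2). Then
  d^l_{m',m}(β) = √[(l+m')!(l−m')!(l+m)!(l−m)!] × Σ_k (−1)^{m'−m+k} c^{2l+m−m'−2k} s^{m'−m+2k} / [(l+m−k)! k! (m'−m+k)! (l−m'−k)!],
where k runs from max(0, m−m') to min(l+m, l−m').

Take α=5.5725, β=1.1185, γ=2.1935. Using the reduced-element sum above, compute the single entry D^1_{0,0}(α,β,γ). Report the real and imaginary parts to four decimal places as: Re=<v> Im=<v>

Re=0.4370 Im=0.0000

D^1_{0,0}(5.5725,1.1185,2.1935) = e^{-i·0·5.5725}·d^1_{0,0}(1.1185)·e^{-i·0·2.1935}. Compute d first:
c=cos(1.118500/2)=0.847653, s=sin(1.118500/2)=0.530551; N=√[1·1·1·1]=1.000000
k: max(0,(0)−(0))=0 … min(1+(0),1−(0))=1
  k=0: (−1)^0·1.0000/(1)·0.8477^2·0.5306^0 = +0.718516
  k=1: (−1)^1·1.0000/(1)·0.8477^0·0.5306^2 = -0.281484
d^1_{0,0}(1.1185) = +0.718516 -0.281484 = +0.437032
Attach z-rotation phases: D = e^{-i(0)(5.5725)}·(+0.437032)·e^{-i(0)(2.1935)} = +0.437032+0.000000i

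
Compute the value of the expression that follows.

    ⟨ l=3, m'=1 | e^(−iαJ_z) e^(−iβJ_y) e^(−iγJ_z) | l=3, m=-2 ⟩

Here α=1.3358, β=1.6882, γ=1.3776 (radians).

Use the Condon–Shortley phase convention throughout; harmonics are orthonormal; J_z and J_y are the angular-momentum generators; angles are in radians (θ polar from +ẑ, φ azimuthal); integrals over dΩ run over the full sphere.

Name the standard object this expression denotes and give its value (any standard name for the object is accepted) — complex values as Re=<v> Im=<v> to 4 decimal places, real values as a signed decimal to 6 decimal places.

This is a Wigner D-matrix element — the rotation-matrix element ⟨l m'| R(α,β,γ) |l m⟩ in the angular-momentum basis.
D^3_{1,-2}(1.3358,1.6882,1.3776) = e^{-i·1·1.3358}·d^3_{1,-2}(1.6882)·e^{-i·-2·1.3776}. Compute d first:
c=cos(1.688200/2)=0.664404, s=sin(1.688200/2)=0.747373; N=√[24·2·1·120]=75.894664
k: max(0,(-2)−(1))=0 … min(3+(-2),3−(1))=1
  k=0: (−1)^3·75.8947/(12)·0.6644^3·0.7474^3 = -0.774355
  k=1: (−1)^4·75.8947/(24)·0.6644^1·0.7474^5 = +0.489915
d^3_{1,-2}(1.6882) = -0.774355 +0.489915 = -0.284440
Phases: e^{-i·(1)·1.3358}=+0.232839-0.972515i, e^{-i·(-2)·1.3776}=-0.926275+0.376849i ⇒ D=-0.042899-0.281186i

Wigner D-matrix element, Re=-0.0429 Im=-0.2812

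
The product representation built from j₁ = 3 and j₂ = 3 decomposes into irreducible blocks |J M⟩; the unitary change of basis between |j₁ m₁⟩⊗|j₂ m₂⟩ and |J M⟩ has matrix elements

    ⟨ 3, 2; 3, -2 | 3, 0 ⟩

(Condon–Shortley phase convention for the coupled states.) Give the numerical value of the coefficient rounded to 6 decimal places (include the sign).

+√(1/6) = +0.408248

triangle: 3!*3!*3!/10! = 216/3628800
(j±m)!: 5!*1!*1!*5!*3!*3! = 518400
prefactor² = (2J+1)*Δ*N² = 216
  k=0: +1/(0!*3!*1!*1!*2!*2!) = 1/24
  k=1: −1/(1!*2!*0!*0!*3!*3!) = -1/72
Σ = 1/36  ⇒  CG² = 216*(1/36)² = 1/6
CG = +√(1/6) = +0.408248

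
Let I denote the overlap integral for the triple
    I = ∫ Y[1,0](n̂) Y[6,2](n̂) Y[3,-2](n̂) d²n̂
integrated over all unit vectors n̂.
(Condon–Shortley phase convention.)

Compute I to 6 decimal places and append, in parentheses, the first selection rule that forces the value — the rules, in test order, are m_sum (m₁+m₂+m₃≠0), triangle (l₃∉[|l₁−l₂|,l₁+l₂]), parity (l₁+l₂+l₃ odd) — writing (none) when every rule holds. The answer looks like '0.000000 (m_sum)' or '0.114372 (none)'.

l₃=3 ∉ [5,7] — triangle fails ⇒ I = 0

0.000000 (triangle)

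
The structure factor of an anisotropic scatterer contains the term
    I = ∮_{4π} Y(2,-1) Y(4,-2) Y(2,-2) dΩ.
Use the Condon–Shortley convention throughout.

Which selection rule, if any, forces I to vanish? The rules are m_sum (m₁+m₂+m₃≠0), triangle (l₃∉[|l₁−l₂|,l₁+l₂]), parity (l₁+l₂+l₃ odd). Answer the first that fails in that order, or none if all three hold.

m_sum

azimuthal sum: -1 − 2 − 2 = -5  ✗
2 ≤ 2 ≤ 6 (triangle on l)
L = 2 + 4 + 2 = 8 (even)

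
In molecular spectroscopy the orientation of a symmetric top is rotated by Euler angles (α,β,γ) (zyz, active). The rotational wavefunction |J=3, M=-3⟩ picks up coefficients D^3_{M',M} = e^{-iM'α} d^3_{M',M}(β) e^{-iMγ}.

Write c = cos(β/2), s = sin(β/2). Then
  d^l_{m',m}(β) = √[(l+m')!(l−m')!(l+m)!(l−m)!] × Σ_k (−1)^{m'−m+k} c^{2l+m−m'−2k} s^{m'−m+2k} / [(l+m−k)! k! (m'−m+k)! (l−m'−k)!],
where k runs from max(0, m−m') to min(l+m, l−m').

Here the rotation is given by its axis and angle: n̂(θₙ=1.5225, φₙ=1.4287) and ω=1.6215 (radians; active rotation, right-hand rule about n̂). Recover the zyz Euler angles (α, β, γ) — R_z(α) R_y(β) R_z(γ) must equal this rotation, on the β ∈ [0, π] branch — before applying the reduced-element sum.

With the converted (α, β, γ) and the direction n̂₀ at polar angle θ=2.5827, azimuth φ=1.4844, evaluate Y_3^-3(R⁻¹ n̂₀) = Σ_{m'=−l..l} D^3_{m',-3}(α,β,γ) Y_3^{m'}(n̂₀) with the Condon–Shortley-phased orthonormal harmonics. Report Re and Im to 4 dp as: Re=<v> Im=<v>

Re=0.1890 Im=-0.3709

Axis–angle → zyz. n̂ = (sinθₙcosφₙ, sinθₙsinφₙ, cosθₙ) = (+0.141453, +0.988767, +0.048278), ω = 1.6215.
R = I cosω + sinω [n̂]ₓ + (1−cosω) n̂n̂ᵀ gives
  R = [-0.029659, +0.098738, +0.994671; +0.195169, +0.976528, -0.091117; -0.980321, +0.191426, -0.048233]
β = atan2(√(R₁₃²+R₂₃²), R₃₃) = 1.619048; α = atan2(R₂₃, R₁₃) mod 2π = 6.191835; γ = atan2(R₃₂, −R₃₁) mod 2π = 0.192842
Need the full column D^3_{m',-3} for m'=−3..3 at α=6.1918, β=1.6190, γ=0.1928.
cos(β/2)=0.689843, sin(β/2)=0.723959
d^3_{-3,-3}: single k=0 term ⇒ +0.107771;  D = +0.102814+0.032309i
d^3_{-2,-3}: single k=0 term ⇒ -0.277039;  D = -0.255618-0.106818i
d^3_{-1,-3}: single k=0 term ⇒ +0.459700;  D = +0.406218+0.215201i
d^3_{0,-3}: single k=0 term ⇒ -0.557067;  D = -0.466415-0.304600i
d^3_{1,-3}: single k=0 term ⇒ +0.506293;  D = +0.396882+0.314352i
d^3_{2,-3}: single k=0 term ⇒ -0.336044;  D = -0.243292-0.231806i
d^3_{3,-3}: single k=0 term ⇒ +0.143974;  D = +0.094741+0.108409i
Y_3^{m'}(θ=2.5827,φ=1.4844) and Σ D·Y over m':
  (+0.1028+0.0323i)·(-0.0159+0.0601i)  (-0.2556-0.1068i)·(+0.2400+0.0419i)  (+0.4062+0.2152i)·(+0.0384-0.4429i)  (-0.4664-0.3046i)·(-0.1880+0.0000i)  (+0.3969+0.3144i)·(-0.0384-0.4429i)  (-0.2433-0.2318i)·(+0.2400-0.0419i)  (+0.0947+0.1084i)·(+0.0159+0.0601i)
Y_3^-3(R⁻¹ n̂) = +0.189020-0.370923i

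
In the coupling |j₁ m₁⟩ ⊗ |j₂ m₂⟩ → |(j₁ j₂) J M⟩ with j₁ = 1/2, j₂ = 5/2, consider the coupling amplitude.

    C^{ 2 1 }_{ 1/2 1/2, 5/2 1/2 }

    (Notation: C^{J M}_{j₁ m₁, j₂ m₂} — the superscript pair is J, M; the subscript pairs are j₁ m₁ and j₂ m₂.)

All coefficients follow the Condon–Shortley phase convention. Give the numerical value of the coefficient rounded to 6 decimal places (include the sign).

j₁+j₂−J=1  J+j₁−j₂=0  J−j₁+j₂=4  j₁+j₂+J+1=6
(j₁±m₁, j₂±m₂, J±M) = (1,0,3,2,3,1)
P² = 12
sum k=0..0:
  [0] +1/6 = 1/6
S = 1/6
C² = P²·S² = 1/3 ; C = +0.577350

+√(1/3) ≈ +0.577350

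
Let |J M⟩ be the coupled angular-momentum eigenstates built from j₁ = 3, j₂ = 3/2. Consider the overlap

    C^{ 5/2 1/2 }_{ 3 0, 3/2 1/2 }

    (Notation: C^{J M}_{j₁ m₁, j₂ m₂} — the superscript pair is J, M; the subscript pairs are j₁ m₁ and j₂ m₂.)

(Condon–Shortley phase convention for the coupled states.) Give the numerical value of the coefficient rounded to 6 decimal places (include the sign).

−√(6/35) ≈ -0.414039

√[6·2!4!1!/8! · 3!3!2!1!3!2!] = √(216/35)
  +(−1)^1/∏(1,1,2,1,2,0)! = -1/4  (running -1/4)
  +(−1)^2/∏(2,0,1,0,3,1)! = 1/12  (running -1/6)
⟨..|..⟩ = √(216/35)·(-1/6) = -0.414039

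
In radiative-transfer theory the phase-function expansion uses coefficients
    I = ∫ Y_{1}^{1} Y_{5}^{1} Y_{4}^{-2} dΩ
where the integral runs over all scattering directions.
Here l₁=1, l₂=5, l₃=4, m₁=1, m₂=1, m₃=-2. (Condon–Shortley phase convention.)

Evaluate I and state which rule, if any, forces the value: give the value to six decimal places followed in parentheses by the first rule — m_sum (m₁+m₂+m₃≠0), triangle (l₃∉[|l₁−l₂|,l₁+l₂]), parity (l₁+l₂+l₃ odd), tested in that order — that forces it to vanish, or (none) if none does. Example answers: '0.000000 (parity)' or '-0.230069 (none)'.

Checks pass: Σm=0; 10 even; l₃=4∈[4,6].
(2·1+1)(2·5+1)(2·4+1) = 297
Δ: 2! 0! 8! / 11! → 1/495
sum: t=1:−1/576 = -1/576
3j²(1 5 4; 0 0 0) = Δ·Π!·Σ² = 5/99  (sign -1)
sum: t=0:+1/2880 = 1/2880
3j²(1 5 4; 1 1 -2) = Δ·Π!·Σ² = 2/165  (sign +1)
combine: 4πI² = 297·5/99·2/165 = 2/11
take √, sign -1: I = -0.12028562
No selection rule forces the value: the integral is nonzero (none).

-0.120286 (none)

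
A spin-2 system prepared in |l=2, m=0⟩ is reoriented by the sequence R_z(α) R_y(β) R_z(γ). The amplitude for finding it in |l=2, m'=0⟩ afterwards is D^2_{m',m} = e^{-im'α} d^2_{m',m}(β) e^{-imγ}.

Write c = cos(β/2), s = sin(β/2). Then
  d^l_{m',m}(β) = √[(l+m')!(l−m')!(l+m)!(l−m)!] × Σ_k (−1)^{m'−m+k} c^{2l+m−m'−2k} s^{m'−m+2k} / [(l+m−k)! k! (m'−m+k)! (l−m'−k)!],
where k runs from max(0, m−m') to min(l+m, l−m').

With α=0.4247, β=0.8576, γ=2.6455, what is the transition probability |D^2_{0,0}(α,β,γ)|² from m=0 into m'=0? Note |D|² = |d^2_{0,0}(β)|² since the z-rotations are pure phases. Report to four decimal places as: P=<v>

P=0.0202

Split into d^2_{0,0}(β=0.8576) × two z-phases.
With c≡cos(β/2)=0.909465 and s≡sin(β/2)=0.415780, N=[2·2·2·2]^{1/2}=4.000000
The bounds max(0,m−m')=0 and min(l+m,l−m')=2 give 3 terms
  k=0: (−1)^0·4.0000/(4)·0.9095^4·0.4158^0 = +0.684139
  k=1: (−1)^1·4.0000/(1)·0.9095^2·0.4158^2 = -0.571951
  k=2: (−1)^2·4.0000/(4)·0.9095^0·0.4158^4 = +0.029885
d^2_{0,0}(0.8576) = +0.684139 -0.571951 +0.029885 = +0.142073
|D^2_{0,0}|² = |d^2_{0,0}(β)|² = (+0.142073)² = 0.020185 (the z-rotation phases have unit modulus)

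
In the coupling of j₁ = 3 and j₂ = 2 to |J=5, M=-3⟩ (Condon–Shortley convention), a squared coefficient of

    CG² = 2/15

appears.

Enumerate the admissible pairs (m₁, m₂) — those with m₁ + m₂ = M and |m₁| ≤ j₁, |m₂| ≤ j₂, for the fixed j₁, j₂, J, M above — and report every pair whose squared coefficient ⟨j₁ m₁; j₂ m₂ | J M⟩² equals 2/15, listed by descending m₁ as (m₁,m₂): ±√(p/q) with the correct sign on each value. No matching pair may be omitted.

Admissible pairs with m₁+m₂ = M = -3: (-3,0), (-2,-1), (-1,-2)
  (m₁,m₂)=(-1,-2): CG² = 1/3, CG = +√(1/3)
  (m₁,m₂)=(-2,-1): CG² = 8/15, CG = +√(8/15)
  (m₁,m₂)=(-3,0): CG² = 2/15, CG = +√(2/15)   ← matches the target
Pairs with CG² = 2/15: (-3,0): +√(2/15)

(-3,0): +√(2/15)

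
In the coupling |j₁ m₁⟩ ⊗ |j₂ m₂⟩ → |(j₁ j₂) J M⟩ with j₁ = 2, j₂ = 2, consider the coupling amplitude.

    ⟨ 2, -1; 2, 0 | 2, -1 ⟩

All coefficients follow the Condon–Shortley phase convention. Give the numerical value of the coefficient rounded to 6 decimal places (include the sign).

j₁+j₂−J=2  J+j₁−j₂=2  J−j₁+j₂=2  j₁+j₂+J+1=7
(j₁±m₁, j₂±m₂, J±M) = (1,3,2,2,1,3)
P² = 8/7
sum k=1..2:
  [1] −1/2 = -1/2
  [2] +1/4 = 1/4
S = -1/4
C² = P²·S² = 1/14 ; C = -0.267261

−√(1/14) ≈ -0.267261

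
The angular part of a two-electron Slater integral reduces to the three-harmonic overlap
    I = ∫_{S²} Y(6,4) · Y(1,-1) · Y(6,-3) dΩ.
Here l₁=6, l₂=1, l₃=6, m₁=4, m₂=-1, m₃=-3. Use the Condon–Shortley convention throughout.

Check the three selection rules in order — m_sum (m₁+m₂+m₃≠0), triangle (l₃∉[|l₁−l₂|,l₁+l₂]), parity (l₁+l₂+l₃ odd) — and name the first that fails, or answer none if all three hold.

m₁+m₂+m₃ = 4 − 1 − 3 = 0  ✓
triangle: |6−1|=5 ≤ l₃=6 ≤ 6+1=7  ✓
parity: l₁+l₂+l₃ = 13 is odd  ✗

parity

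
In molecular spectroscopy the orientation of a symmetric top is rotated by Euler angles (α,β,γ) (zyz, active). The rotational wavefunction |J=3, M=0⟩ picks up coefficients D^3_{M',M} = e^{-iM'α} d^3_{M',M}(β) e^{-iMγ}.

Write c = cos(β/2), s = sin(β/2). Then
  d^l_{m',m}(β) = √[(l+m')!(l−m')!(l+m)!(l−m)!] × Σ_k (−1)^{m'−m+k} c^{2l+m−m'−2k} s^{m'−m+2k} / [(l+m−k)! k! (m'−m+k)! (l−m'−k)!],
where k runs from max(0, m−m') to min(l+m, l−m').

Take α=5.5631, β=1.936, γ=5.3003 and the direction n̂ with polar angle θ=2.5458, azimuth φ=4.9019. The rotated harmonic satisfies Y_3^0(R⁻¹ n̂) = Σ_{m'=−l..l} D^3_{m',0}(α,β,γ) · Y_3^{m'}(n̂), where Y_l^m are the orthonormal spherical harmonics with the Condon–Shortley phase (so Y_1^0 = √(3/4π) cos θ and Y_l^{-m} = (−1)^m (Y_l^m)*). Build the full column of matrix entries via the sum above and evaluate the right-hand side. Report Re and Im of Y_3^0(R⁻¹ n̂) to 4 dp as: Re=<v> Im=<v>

Need the full column D^3_{m',0} for m'=−3..3 at α=5.5631, β=1.9360, γ=5.3003.
cos(β/2)=0.566948, sin(β/2)=0.823753
d^3_{-3,0}: single k=3 term ⇒ +0.455551;  D = -0.253246-0.378673i
d^3_{-2,0}: k∈[2..3] ⇒ +0.383998 -0.810656 = -0.426658;  D = -0.055574+0.423023i
d^3_{-1,0}: k∈[1..3] ⇒ +0.167149 -1.058604 +0.744938 = -0.146517;  D = -0.110144+0.096620i
d^3_{0,0}: k∈[0..3] ⇒ +0.033209 -0.630973 +1.332043 -0.312452 = +0.421828;  D = +0.421828+0.000000i
d^3_{1,0}: k∈[0..2] ⇒ -0.167149 +1.058604 -0.744938 = +0.146517;  D = +0.110144+0.096620i
d^3_{2,0}: k∈[0..1] ⇒ +0.383998 -0.810656 = -0.426658;  D = -0.055574-0.423023i
d^3_{3,0}: single k=0 term ⇒ -0.455551;  D = +0.253246-0.378673i
Y_3^{m'}(θ=2.5458,φ=4.9019) and Σ D·Y over m':
  (-0.2532-0.3787i)·(-0.0397-0.0621i)  (-0.0556+0.4230i)·(+0.2475-0.0986i)  (-0.1101+0.0966i)·(+0.0829+0.4320i)  (+0.4218+0.0000i)·(-0.1314+0.0000i)  (+0.1101+0.0966i)·(-0.0829+0.4320i)  (-0.0556-0.4230i)·(+0.2475+0.0986i)  (+0.2532-0.3787i)·(+0.0397-0.0621i)
Y_3^0(R⁻¹ n̂) = -0.128236-0.000000i

Re=-0.1282 Im=0.0000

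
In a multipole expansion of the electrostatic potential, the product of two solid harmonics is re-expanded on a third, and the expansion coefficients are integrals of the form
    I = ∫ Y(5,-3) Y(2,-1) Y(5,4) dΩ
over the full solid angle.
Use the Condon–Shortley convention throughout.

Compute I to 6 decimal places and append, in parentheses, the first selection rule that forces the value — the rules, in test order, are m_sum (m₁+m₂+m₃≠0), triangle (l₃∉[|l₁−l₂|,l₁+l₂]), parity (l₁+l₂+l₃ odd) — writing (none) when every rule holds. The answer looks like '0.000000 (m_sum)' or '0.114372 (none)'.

Checks pass: Σm=0; 12 even; l₃=5∈[3,7].
(2·5+1)(2·2+1)(2·5+1) = 605
Δ: 2! 8! 2! / 13! → 1/38610
sum: t=0:+1/2880 t=1:−1/576 t=2:+1/2880 = -1/960
3j²(5 2 5; 0 0 0) = Δ·Π!·Σ² = 10/429  (sign +1)
sum: t=0:+1/80640 t=1:−1/10080 = -1/11520
3j²(5 2 5; -3 -1 4) = Δ·Π!·Σ² = 49/1430  (sign +1)
combine: 4πI² = 605·10/429·49/1430 = 245/507
take √, sign +1: I = 0.19609844
No selection rule forces the value: the integral is nonzero (none).

0.196098 (none)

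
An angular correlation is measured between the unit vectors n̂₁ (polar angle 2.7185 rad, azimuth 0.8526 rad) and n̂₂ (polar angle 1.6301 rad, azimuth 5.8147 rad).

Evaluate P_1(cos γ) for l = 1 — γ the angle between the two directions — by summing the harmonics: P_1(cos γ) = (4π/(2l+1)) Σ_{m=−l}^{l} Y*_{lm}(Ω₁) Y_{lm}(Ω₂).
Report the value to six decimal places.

0.155329

Term-by-term m-sum for l=1 (normalisation 4π/3 = 4.188790):
  term(m=-1) = +0.012090+0.047406i   from Y*(Ω₁)=+0.093344+0.106815i, Y(Ω₂)=+0.307726+0.155729i
  term(m=+0) = +0.012902+0.000000i   from Y*(Ω₁)=-0.445519-0.000000i, Y(Ω₂)=-0.028959+0.000000i
  term(m=+1) = +0.012090-0.047406i   from Y*(Ω₁)=-0.093344+0.106815i, Y(Ω₂)=-0.307726+0.155729i
Σ over m = +0.037082+0.000000i; ×(4π/3) → +0.155329+0.000000i. Real part: 0.155329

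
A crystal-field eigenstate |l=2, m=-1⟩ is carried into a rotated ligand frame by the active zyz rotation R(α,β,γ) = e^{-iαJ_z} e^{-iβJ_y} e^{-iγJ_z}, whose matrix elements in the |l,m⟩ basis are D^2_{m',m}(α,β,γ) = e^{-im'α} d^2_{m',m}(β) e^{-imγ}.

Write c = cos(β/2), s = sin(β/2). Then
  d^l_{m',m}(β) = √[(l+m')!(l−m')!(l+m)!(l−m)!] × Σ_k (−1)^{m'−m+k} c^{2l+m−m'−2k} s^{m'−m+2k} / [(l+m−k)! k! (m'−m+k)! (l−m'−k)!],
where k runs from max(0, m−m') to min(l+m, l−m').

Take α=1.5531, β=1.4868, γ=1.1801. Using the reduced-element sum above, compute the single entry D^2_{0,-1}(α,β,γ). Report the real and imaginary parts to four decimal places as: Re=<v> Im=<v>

First d^2_{0,-1}(β=1.4868), then the phase factors e^{-i(0)α} and e^{-i(-1)γ}:
With c≡cos(β/2)=0.736172 and s≡sin(β/2)=0.676795, N=[2·2·1·6]^{1/2}=4.898979
k∈{0,1} keeps every argument non-negative
  k=0: (−1)^1·4.8990/(2)·0.7362^3·0.6768^1 = -0.661409
  k=1: (−1)^2·4.8990/(2)·0.7362^1·0.6768^3 = +0.559018
d^2_{0,-1}(1.4868) = -0.661409 +0.559018 = -0.102391
Phases: e^{-i·(0)·1.5531}=+1.000000+0.000000i, e^{-i·(-1)·1.1801}=+0.380832+0.924644i ⇒ D=-0.038994-0.094675i

Re=-0.0390 Im=-0.0947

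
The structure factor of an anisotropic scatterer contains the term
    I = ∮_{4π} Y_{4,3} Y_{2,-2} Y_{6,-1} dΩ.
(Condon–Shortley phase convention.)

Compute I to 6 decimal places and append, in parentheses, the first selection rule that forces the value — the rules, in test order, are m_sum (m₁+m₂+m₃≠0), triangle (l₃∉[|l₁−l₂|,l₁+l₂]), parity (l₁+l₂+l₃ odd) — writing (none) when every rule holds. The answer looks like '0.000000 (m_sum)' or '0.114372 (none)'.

-0.035563 (none)

m-sum 0 ✓  L=12 even ✓  2≤6≤6 ✓
Π(2lᵢ+1) = 9×5×13 = 585
triangle coeff Δ(4,2,6) = 1/6435
Σ_t [0,0]: t=0:+1/2304 = 1/2304
(3j)²=5/143 [(4 2 6; 0 0 0)], sign=+1
Σ_t [0,0]: t=0:+1/120960 = 1/120960
(3j)²=1/1287 [(4 2 6; 3 -2 -1)], sign=-1
⇒ 4πI² = 25/1573
I = (-1)√(25/1573/(4π)) = -0.03556319
No selection rule forces the value: the integral is nonzero (none).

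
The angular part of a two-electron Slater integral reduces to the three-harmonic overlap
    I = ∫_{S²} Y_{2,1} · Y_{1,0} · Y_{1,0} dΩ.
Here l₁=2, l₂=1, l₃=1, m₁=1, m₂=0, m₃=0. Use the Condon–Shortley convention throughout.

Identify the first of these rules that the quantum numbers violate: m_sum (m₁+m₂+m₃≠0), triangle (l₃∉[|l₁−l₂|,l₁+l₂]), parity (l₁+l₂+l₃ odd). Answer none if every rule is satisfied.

m_sum

azimuthal sum: 1 + 0 + 0 = 1  ✗
1 ≤ 1 ≤ 3 (triangle on l)
L = 2 + 1 + 1 = 4 (even)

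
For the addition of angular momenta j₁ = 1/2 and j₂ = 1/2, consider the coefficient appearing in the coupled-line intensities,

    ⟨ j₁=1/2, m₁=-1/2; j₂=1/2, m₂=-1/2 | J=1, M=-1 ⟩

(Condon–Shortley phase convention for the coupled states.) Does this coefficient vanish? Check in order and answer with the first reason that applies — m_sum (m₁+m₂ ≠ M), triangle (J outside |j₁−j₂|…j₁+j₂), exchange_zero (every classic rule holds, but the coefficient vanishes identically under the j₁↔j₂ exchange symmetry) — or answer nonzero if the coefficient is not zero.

nonzero

m-sum: m₁+m₂ = -1/2+(-1/2) = -1, M = -1  ✓
triangle: |j₁−j₂| = 0 ≤ J = 1 ≤ j₁+j₂ = 1  ✓
exchange: j₁=j₂, m₁=m₂ with (−1)^(j₁+j₂−J) = (−1)^0 = +1 — symmetry imposes no zero
value check: CG = +1 = +1.000000 ≠ 0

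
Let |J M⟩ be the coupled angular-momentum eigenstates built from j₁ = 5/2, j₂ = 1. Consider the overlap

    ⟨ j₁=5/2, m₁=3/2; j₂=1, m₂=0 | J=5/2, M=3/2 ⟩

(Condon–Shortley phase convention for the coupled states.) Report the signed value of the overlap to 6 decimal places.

triangle: 1!·4!·1!/7! = 24/5040
(j±m)!: 4!·1!·1!·1!·4!·1! = 576
prefactor² = (2J+1)·Δ·N² = 576/35
  k=0: +1/(0!·1!·1!·1!·3!·0!) = 1/6
  k=1: −1/(1!·0!·0!·0!·4!·1!) = -1/24
Σ = 1/8  ⇒  CG² = 576/35·(1/8)² = 9/35
CG = +√(9/35) = +0.507093

+√(9/35) ≈ +0.507093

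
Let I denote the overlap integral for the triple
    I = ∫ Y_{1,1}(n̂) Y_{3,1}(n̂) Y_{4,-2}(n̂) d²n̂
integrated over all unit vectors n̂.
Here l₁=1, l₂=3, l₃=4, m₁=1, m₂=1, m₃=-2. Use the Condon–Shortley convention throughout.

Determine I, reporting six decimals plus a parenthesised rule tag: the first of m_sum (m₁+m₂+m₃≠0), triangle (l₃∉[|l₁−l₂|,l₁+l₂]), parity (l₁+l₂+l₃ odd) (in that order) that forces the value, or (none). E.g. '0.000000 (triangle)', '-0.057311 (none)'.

0.238414 (none)

m-sum 0 ✓  L=8 even ✓  2≤4≤4 ✓
Π(2lᵢ+1) = 3×7×9 = 189
triangle coeff Δ(1,3,4) = 1/252
Σ_t [0,0]: t=0:+1/36 = 1/36
(3j)²=4/63 [(1 3 4; 0 0 0)], sign=+1
Σ_t [0,0]: t=0:+1/96 = 1/96
(3j)²=5/84 [(1 3 4; 1 1 -2)], sign=+1
⇒ 4πI² = 5/7
I = (+1)√(5/7/(4π)) = 0.23841361
No selection rule forces the value: the integral is nonzero (none).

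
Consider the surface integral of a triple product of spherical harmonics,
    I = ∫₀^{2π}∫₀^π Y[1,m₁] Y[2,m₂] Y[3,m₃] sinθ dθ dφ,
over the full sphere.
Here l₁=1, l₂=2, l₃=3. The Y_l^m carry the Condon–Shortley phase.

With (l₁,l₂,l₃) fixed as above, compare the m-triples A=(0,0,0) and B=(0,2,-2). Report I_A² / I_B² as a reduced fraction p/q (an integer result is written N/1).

9/5

Shared (l₁,l₂,l₃)=(1,2,3): N and (l;000)² cancel in I_A²/I_B².
A: Δ = 0!·2!·4!/7! = 1/105; Racah Σ t=0..0: t=0:+1/4 = 1/4; ⇒ 3j(1 2 3; 0 0 0)² = 3/35, sgn -1
B: Δ = 0!·2!·4!/7! = 1/105; Racah Σ t=0..0: t=0:+1/24 = 1/24; ⇒ 3j(1 2 3; 0 2 -2)² = 1/21, sgn -1
I_A²/I_B² = (3/35)/(1/21) = 9/5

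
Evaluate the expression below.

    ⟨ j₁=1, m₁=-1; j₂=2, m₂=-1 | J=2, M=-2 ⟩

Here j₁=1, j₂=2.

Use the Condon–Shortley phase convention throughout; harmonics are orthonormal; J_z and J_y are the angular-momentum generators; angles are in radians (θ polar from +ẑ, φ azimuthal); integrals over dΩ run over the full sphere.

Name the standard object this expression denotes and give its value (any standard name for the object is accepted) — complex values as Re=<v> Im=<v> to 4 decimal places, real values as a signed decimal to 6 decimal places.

This is a Clebsch–Gordan (vector-coupling) coefficient.
√[5·1!1!3!/6! · 0!2!1!3!0!4!] = √(12)
  +(−1)^1/∏(1,0,1,0,0,3)! = -1/6  (running -1/6)
⟨..|..⟩ = √(12)·(-1/6) = -0.577350

Clebsch–Gordan coefficient, −√(1/3) ≈ -0.577350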